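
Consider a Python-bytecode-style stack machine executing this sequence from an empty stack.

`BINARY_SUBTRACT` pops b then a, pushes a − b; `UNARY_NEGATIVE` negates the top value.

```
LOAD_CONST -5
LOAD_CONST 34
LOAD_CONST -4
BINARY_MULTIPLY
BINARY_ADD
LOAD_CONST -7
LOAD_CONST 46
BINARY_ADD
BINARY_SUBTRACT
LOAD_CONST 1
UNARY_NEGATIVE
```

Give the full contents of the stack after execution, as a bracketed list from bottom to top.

[-180, -1]

LOAD_CONST -5    [-5]
LOAD_CONST 34    [-5, 34]
LOAD_CONST -4    [-5, 34, -4]
BINARY_MULTIPLY  [-5, -136]
BINARY_ADD       [-141]
LOAD_CONST -7    [-141, -7]
LOAD_CONST 46    [-141, -7, 46]
BINARY_ADD       [-141, 39]
BINARY_SUBTRACT  [-180]
LOAD_CONST 1     [-180, 1]
UNARY_NEGATIVE   [-180, -1]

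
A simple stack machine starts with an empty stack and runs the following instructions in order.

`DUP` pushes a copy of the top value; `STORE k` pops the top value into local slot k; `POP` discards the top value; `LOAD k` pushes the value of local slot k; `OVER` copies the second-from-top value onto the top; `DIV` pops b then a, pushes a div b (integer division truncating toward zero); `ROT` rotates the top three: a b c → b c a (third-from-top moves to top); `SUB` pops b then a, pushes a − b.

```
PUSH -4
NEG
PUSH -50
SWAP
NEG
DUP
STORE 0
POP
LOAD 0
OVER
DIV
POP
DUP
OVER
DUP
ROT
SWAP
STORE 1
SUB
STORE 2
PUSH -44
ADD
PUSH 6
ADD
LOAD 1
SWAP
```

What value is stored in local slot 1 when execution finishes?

-50

PUSH -4   [-4]
NEG       [4]
PUSH -50  [4, -50]
SWAP      [-50, 4]
NEG       [-50, -4]
DUP       [-50, -4, -4]
STORE 0   [-50, -4]
POP       [-50]
LOAD 0    [-50, -4]
OVER      [-50, -4, -50]
DIV       [-50, 0]
POP       [-50]
DUP       [-50, -50]
OVER      [-50, -50, -50]
DUP       [-50, -50, -50, -50]
ROT       [-50, -50, -50, -50]
SWAP      [-50, -50, -50, -50]
STORE 1   [-50, -50, -50]
SUB       [-50, 0]
STORE 2   [-50]
PUSH -44  [-50, -44]
ADD       [-94]
PUSH 6    [-94, 6]
ADD       [-88]
LOAD 1    [-88, -50]
SWAP      [-50, -88]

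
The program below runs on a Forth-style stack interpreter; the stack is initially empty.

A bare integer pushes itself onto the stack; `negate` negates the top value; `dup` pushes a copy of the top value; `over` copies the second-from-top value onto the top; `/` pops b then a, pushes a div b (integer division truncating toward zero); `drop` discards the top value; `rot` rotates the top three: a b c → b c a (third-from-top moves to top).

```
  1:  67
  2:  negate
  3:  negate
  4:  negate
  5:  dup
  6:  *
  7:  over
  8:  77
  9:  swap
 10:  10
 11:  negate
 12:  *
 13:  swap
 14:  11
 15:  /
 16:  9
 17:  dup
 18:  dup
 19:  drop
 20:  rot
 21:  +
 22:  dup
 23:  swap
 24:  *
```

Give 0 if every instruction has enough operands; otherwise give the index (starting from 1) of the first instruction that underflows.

67     → 67
negate → -67
negate → 67
negate → -67
dup    → -67 -67
*      → 4489
over  — needs 2 operands, stack has 1 → underflow

7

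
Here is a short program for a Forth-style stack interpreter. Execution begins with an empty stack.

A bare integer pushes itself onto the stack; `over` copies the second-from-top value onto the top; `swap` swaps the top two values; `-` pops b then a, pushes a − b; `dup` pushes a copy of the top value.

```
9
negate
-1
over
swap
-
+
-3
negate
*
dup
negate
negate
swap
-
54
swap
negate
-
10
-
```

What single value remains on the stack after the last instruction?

44

9      -> [9]
negate -> [-9]
-1     -> [-9, -1]
over   -> [-9, -1, -9]
swap   -> [-9, -9, -1]
-      -> [-9, -8]
+      -> [-17]
-3     -> [-17, -3]
negate -> [-17, 3]
*      -> [-51]
dup    -> [-51, -51]
negate -> [-51, 51]
negate -> [-51, -51]
swap   -> [-51, -51]
-      -> [0]
54     -> [0, 54]
swap   -> [54, 0]
negate -> [54, 0]
-      -> [54]
10     -> [54, 10]
-      -> [44]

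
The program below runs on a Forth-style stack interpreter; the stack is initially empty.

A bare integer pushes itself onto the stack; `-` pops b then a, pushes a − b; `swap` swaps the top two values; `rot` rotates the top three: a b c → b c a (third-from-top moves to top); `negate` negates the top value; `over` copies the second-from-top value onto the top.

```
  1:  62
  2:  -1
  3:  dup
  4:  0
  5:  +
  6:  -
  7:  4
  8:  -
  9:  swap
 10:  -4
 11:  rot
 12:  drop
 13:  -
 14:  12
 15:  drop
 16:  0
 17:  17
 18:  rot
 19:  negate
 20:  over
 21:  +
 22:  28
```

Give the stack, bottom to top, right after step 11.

[62, -4, -4]

62   -> [62]
-1   -> [62, -1]
dup  -> [62, -1, -1]
0    -> [62, -1, -1, 0]
+    -> [62, -1, -1]
-    -> [62, 0]
4    -> [62, 0, 4]
-    -> [62, -4]
swap -> [-4, 62]
-4   -> [-4, 62, -4]
rot  -> [62, -4, -4]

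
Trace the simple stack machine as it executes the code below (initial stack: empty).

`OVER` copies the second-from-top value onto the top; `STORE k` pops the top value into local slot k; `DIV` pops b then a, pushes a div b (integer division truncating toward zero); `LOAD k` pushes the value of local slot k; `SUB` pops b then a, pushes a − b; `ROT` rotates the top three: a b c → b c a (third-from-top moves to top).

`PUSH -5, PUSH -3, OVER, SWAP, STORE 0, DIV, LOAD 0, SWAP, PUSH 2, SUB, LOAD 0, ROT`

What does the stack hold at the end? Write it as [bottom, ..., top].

[-1, -3, -3]

PUSH -5 → -5
PUSH -3 → -5 -3
OVER    → -5 -3 -5
SWAP    → -5 -5 -3
STORE 0 → -5 -5
DIV     → 1
LOAD 0  → 1 -3
SWAP    → -3 1
PUSH 2  → -3 1 2
SUB     → -3 -1
LOAD 0  → -3 -1 -3
ROT     → -1 -3 -3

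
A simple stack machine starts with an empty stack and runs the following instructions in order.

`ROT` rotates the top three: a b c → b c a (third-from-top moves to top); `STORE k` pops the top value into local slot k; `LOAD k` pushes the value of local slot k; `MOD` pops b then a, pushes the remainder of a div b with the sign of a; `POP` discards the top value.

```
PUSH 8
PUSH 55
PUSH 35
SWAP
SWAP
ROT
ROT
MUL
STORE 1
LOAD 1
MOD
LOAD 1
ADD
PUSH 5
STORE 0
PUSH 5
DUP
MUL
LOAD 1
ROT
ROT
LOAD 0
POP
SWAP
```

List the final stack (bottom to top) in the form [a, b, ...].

PUSH 8   [8]
PUSH 55  [8, 55]
PUSH 35  [8, 55, 35]
SWAP     [8, 35, 55]
SWAP     [8, 55, 35]
ROT      [55, 35, 8]
ROT      [35, 8, 55]
MUL      [35, 440]
STORE 1  [35]
LOAD 1   [35, 440]
MOD      [35]
LOAD 1   [35, 440]
ADD      [475]
PUSH 5   [475, 5]
STORE 0  [475]
PUSH 5   [475, 5]
DUP      [475, 5, 5]
MUL      [475, 25]
LOAD 1   [475, 25, 440]
ROT      [25, 440, 475]
ROT      [440, 475, 25]
LOAD 0   [440, 475, 25, 5]
POP      [440, 475, 25]
SWAP     [440, 25, 475]

[440, 25, 475]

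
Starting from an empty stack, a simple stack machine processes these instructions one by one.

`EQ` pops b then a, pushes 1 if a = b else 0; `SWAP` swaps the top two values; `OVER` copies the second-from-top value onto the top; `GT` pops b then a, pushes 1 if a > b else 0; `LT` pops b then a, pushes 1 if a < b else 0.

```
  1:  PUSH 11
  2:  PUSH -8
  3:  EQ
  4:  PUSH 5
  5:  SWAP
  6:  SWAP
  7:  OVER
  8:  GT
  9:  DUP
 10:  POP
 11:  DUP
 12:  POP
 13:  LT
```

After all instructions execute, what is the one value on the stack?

1

PUSH 11 → 11
PUSH -8 → 11 -8
EQ      → 0
PUSH 5  → 0 5
SWAP    → 5 0
SWAP    → 0 5
OVER    → 0 5 0
GT      → 0 1
DUP     → 0 1 1
POP     → 0 1
DUP     → 0 1 1
POP     → 0 1
LT      → 1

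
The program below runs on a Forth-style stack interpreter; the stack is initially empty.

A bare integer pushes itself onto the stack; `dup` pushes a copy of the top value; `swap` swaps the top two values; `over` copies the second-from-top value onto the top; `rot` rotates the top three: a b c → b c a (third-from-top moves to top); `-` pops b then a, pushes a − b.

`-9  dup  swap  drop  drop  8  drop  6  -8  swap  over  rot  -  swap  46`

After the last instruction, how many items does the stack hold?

3

-9   : [-9]
dup  : [-9, -9]
swap : [-9, -9]
drop : [-9]
drop : []
8    : [8]
drop : []
6    : [6]
-8   : [6, -8]
swap : [-8, 6]
over : [-8, 6, -8]
rot  : [6, -8, -8]
-    : [6, 0]
swap : [0, 6]
46   : [0, 6, 46]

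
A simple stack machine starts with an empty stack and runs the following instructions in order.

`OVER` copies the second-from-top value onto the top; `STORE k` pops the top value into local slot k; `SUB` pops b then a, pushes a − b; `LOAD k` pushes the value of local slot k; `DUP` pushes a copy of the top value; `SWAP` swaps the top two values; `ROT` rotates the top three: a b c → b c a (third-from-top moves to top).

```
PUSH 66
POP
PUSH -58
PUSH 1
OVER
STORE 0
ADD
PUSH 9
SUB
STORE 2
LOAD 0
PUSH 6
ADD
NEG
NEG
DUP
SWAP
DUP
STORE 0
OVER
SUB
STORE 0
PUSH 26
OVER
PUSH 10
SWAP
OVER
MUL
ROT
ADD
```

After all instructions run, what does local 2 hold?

-66

PUSH 66  : 66
POP      : (empty)
PUSH -58 : -58
PUSH 1   : -58 1
OVER     : -58 1 -58
STORE 0  : -58 1
ADD      : -57
PUSH 9   : -57 9
SUB      : -66
STORE 2  : (empty)
LOAD 0   : -58
PUSH 6   : -58 6
ADD      : -52
NEG      : 52
NEG      : -52
DUP      : -52 -52
SWAP     : -52 -52
DUP      : -52 -52 -52
STORE 0  : -52 -52
OVER     : -52 -52 -52
SUB      : -52 0
STORE 0  : -52
PUSH 26  : -52 26
OVER     : -52 26 -52
PUSH 10  : -52 26 -52 10
SWAP     : -52 26 10 -52
OVER     : -52 26 10 -52 10
MUL      : -52 26 10 -520
ROT      : -52 10 -520 26
ADD      : -52 10 -494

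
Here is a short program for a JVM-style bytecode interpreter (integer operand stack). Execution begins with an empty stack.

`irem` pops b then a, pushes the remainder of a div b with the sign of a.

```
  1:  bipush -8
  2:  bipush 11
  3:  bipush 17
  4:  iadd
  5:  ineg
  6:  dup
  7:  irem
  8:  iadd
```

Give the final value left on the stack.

-8

bipush -8 : -8
bipush 11 : -8 11
bipush 17 : -8 11 17
iadd      : -8 28
ineg      : -8 -28
dup       : -8 -28 -28
irem      : -8 0
iadd      : -8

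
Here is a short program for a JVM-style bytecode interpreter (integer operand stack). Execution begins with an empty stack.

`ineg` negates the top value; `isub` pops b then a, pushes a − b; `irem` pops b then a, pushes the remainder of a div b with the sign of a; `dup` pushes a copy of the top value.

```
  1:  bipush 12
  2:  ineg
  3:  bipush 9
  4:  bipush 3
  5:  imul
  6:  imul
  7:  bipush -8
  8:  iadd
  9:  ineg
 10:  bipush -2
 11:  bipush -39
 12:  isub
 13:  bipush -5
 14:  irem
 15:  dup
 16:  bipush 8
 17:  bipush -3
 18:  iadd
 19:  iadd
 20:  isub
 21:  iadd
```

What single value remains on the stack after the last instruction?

bipush 12  : 12
ineg       : -12
bipush 9   : -12 9
bipush 3   : -12 9 3
imul       : -12 27
imul       : -324
bipush -8  : -324 -8
iadd       : -332
ineg       : 332
bipush -2  : 332 -2
bipush -39 : 332 -2 -39
isub       : 332 37
bipush -5  : 332 37 -5
irem       : 332 2
dup        : 332 2 2
bipush 8   : 332 2 2 8
bipush -3  : 332 2 2 8 -3
iadd       : 332 2 2 5
iadd       : 332 2 7
isub       : 332 -5
iadd       : 327

327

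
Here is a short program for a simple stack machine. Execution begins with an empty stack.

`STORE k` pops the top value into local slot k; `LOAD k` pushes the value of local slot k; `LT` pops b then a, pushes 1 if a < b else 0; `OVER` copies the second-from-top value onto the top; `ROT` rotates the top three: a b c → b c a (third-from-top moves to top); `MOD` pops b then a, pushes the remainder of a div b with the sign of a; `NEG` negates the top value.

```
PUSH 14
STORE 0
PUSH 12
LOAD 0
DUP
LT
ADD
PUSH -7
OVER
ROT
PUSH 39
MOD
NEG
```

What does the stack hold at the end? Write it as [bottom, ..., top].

PUSH 14 -> [14]
STORE 0 -> []
PUSH 12 -> [12]
LOAD 0  -> [12, 14]
DUP     -> [12, 14, 14]
LT      -> [12, 0]
ADD     -> [12]
PUSH -7 -> [12, -7]
OVER    -> [12, -7, 12]
ROT     -> [-7, 12, 12]
PUSH 39 -> [-7, 12, 12, 39]
MOD     -> [-7, 12, 12]
NEG     -> [-7, 12, -12]

[-7, 12, -12]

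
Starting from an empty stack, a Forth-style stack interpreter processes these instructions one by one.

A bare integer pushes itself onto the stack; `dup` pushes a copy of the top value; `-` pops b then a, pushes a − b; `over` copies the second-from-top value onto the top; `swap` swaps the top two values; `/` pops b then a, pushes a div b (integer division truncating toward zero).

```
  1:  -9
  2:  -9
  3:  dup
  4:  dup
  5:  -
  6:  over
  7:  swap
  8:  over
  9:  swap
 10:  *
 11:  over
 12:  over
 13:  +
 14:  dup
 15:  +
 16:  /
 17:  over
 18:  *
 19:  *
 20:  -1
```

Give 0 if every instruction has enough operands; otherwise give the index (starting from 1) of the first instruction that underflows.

-9   -> [-9]
-9   -> [-9, -9]
dup  -> [-9, -9, -9]
dup  -> [-9, -9, -9, -9]
-    -> [-9, -9, 0]
over -> [-9, -9, 0, -9]
swap -> [-9, -9, -9, 0]
over -> [-9, -9, -9, 0, -9]
swap -> [-9, -9, -9, -9, 0]
*    -> [-9, -9, -9, 0]
over -> [-9, -9, -9, 0, -9]
over -> [-9, -9, -9, 0, -9, 0]
+    -> [-9, -9, -9, 0, -9]
dup  -> [-9, -9, -9, 0, -9, -9]
+    -> [-9, -9, -9, 0, -18]
/    -> [-9, -9, -9, 0]
over -> [-9, -9, -9, 0, -9]
*    -> [-9, -9, -9, 0]
*    -> [-9, -9, 0]
-1   -> [-9, -9, 0, -1]

0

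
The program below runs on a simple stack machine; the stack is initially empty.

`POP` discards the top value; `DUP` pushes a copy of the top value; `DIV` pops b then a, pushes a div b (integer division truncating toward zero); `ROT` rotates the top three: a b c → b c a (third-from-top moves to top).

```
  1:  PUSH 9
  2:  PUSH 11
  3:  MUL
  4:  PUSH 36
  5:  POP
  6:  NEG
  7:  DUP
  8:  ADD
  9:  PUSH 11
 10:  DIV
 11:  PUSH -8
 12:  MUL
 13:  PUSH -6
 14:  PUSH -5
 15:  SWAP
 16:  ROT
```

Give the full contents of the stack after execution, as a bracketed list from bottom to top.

[-5, -6, 144]

PUSH 9  -> [9]
PUSH 11 -> [9, 11]
MUL     -> [99]
PUSH 36 -> [99, 36]
POP     -> [99]
NEG     -> [-99]
DUP     -> [-99, -99]
ADD     -> [-198]
PUSH 11 -> [-198, 11]
DIV     -> [-18]
PUSH -8 -> [-18, -8]
MUL     -> [144]
PUSH -6 -> [144, -6]
PUSH -5 -> [144, -6, -5]
SWAP    -> [144, -5, -6]
ROT     -> [-5, -6, 144]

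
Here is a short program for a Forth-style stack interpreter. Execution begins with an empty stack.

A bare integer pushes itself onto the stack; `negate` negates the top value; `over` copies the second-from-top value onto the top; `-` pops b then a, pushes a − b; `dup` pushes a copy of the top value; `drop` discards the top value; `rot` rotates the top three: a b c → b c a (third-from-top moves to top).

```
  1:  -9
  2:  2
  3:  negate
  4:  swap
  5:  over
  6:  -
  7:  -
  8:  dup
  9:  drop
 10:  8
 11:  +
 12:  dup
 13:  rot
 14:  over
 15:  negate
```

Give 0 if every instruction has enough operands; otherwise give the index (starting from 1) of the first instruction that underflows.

-9     → [-9]
2      → [-9, 2]
negate → [-9, -2]
swap   → [-2, -9]
over   → [-2, -9, -2]
-      → [-2, -7]
-      → [5]
dup    → [5, 5]
drop   → [5]
8      → [5, 8]
+      → [13]
dup    → [13, 13]
rot  — needs 3 operands, stack has 2 → underflow

13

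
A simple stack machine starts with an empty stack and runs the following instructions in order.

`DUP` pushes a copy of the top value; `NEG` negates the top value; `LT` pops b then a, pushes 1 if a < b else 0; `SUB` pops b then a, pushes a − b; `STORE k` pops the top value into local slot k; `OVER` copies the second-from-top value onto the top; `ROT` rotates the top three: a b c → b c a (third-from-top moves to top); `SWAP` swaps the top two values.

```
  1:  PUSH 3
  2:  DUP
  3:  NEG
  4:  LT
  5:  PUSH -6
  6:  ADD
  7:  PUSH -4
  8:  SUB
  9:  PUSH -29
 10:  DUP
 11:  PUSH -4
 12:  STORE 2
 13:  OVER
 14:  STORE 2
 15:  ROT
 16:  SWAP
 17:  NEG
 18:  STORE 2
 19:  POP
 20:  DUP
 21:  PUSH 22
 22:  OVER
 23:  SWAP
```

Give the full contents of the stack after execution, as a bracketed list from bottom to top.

PUSH 3   : [3]
DUP      : [3, 3]
NEG      : [3, -3]
LT       : [0]
PUSH -6  : [0, -6]
ADD      : [-6]
PUSH -4  : [-6, -4]
SUB      : [-2]
PUSH -29 : [-2, -29]
DUP      : [-2, -29, -29]
PUSH -4  : [-2, -29, -29, -4]
STORE 2  : [-2, -29, -29]
OVER     : [-2, -29, -29, -29]
STORE 2  : [-2, -29, -29]
ROT      : [-29, -29, -2]
SWAP     : [-29, -2, -29]
NEG      : [-29, -2, 29]
STORE 2  : [-29, -2]
POP      : [-29]
DUP      : [-29, -29]
PUSH 22  : [-29, -29, 22]
OVER     : [-29, -29, 22, -29]
SWAP     : [-29, -29, -29, 22]

[-29, -29, -29, 22]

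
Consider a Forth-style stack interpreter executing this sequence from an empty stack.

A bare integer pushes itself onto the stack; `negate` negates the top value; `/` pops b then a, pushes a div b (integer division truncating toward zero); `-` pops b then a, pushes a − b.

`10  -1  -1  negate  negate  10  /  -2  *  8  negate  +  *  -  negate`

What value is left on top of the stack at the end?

-2

10     : 10
-1     : 10 -1
-1     : 10 -1 -1
negate : 10 -1 1
negate : 10 -1 -1
10     : 10 -1 -1 10
/      : 10 -1 0
-2     : 10 -1 0 -2
*      : 10 -1 0
8      : 10 -1 0 8
negate : 10 -1 0 -8
+      : 10 -1 -8
*      : 10 8
-      : 2
negate : -2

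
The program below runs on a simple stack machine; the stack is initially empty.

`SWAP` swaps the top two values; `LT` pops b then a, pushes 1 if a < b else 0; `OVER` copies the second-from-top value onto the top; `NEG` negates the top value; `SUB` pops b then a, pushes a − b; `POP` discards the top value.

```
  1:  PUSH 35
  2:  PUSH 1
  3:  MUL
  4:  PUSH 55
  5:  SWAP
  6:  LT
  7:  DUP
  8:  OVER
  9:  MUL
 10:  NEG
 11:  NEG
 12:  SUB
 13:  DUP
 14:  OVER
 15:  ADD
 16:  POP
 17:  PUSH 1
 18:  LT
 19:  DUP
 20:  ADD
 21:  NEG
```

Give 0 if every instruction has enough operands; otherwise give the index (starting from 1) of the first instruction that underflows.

PUSH 35  [35]
PUSH 1   [35, 1]
MUL      [35]
PUSH 55  [35, 55]
SWAP     [55, 35]
LT       [0]
DUP      [0, 0]
OVER     [0, 0, 0]
MUL      [0, 0]
NEG      [0, 0]
NEG      [0, 0]
SUB      [0]
DUP      [0, 0]
OVER     [0, 0, 0]
ADD      [0, 0]
POP      [0]
PUSH 1   [0, 1]
LT       [1]
DUP      [1, 1]
ADD      [2]
NEG      [-2]

0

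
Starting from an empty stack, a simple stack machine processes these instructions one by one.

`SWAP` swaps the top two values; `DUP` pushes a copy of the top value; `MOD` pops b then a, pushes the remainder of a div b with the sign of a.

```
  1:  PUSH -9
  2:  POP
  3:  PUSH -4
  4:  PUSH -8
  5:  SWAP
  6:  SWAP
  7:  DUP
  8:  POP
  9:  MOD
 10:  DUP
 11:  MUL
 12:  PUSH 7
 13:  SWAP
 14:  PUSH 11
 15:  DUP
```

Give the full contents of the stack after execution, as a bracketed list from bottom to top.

PUSH -9 → -9
POP     → (empty)
PUSH -4 → -4
PUSH -8 → -4 -8
SWAP    → -8 -4
SWAP    → -4 -8
DUP     → -4 -8 -8
POP     → -4 -8
MOD     → -4
DUP     → -4 -4
MUL     → 16
PUSH 7  → 16 7
SWAP    → 7 16
PUSH 11 → 7 16 11
DUP     → 7 16 11 11

[7, 16, 11, 11]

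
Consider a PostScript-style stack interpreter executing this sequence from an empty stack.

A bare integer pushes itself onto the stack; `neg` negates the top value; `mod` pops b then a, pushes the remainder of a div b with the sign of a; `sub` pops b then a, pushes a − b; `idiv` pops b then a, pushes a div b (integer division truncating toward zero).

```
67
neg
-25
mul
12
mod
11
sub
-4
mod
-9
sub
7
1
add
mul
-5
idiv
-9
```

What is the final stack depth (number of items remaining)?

67    [67]
neg   [-67]
-25   [-67, -25]
mul   [1675]
12    [1675, 12]
mod   [7]
11    [7, 11]
sub   [-4]
-4    [-4, -4]
mod   [0]
-9    [0, -9]
sub   [9]
7     [9, 7]
1     [9, 7, 1]
add   [9, 8]
mul   [72]
-5    [72, -5]
idiv  [-14]
-9    [-14, -9]

2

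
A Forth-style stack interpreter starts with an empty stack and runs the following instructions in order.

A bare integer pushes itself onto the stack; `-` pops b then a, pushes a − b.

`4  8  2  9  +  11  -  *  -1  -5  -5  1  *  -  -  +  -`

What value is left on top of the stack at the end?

5

4  -> 4
8  -> 4 8
2  -> 4 8 2
9  -> 4 8 2 9
+  -> 4 8 11
11 -> 4 8 11 11
-  -> 4 8 0
*  -> 4 0
-1 -> 4 0 -1
-5 -> 4 0 -1 -5
-5 -> 4 0 -1 -5 -5
1  -> 4 0 -1 -5 -5 1
*  -> 4 0 -1 -5 -5
-  -> 4 0 -1 0
-  -> 4 0 -1
+  -> 4 -1
-  -> 5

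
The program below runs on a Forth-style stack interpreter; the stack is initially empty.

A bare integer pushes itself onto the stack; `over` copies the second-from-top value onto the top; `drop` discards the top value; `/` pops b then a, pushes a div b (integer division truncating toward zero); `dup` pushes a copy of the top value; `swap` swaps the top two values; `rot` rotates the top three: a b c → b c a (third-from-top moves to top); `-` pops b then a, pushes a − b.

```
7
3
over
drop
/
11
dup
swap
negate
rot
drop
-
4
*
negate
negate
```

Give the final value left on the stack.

88

7      → [7]
3      → [7, 3]
over   → [7, 3, 7]
drop   → [7, 3]
/      → [2]
11     → [2, 11]
dup    → [2, 11, 11]
swap   → [2, 11, 11]
negate → [2, 11, -11]
rot    → [11, -11, 2]
drop   → [11, -11]
-      → [22]
4      → [22, 4]
*      → [88]
negate → [-88]
negate → [88]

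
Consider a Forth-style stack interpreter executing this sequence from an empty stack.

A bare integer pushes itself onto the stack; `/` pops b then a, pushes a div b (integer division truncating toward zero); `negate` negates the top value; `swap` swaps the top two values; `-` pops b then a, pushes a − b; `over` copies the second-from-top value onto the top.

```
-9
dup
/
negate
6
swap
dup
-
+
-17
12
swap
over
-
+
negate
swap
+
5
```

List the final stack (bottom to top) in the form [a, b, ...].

[23, 5]

-9     -> -9
dup    -> -9 -9
/      -> 1
negate -> -1
6      -> -1 6
swap   -> 6 -1
dup    -> 6 -1 -1
-      -> 6 0
+      -> 6
-17    -> 6 -17
12     -> 6 -17 12
swap   -> 6 12 -17
over   -> 6 12 -17 12
-      -> 6 12 -29
+      -> 6 -17
negate -> 6 17
swap   -> 17 6
+      -> 23
5      -> 23 5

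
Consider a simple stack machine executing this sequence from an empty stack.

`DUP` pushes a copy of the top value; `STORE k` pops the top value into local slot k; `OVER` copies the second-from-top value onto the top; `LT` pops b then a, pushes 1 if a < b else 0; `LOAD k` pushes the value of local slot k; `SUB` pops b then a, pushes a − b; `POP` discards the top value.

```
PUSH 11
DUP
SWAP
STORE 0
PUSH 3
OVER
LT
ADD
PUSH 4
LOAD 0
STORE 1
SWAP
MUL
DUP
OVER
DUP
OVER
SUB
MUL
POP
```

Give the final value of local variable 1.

PUSH 11 → [11]
DUP     → [11, 11]
SWAP    → [11, 11]
STORE 0 → [11]
PUSH 3  → [11, 3]
OVER    → [11, 3, 11]
LT      → [11, 1]
ADD     → [12]
PUSH 4  → [12, 4]
LOAD 0  → [12, 4, 11]
STORE 1 → [12, 4]
SWAP    → [4, 12]
MUL     → [48]
DUP     → [48, 48]
OVER    → [48, 48, 48]
DUP     → [48, 48, 48, 48]
OVER    → [48, 48, 48, 48, 48]
SUB     → [48, 48, 48, 0]
MUL     → [48, 48, 0]
POP     → [48, 48]

11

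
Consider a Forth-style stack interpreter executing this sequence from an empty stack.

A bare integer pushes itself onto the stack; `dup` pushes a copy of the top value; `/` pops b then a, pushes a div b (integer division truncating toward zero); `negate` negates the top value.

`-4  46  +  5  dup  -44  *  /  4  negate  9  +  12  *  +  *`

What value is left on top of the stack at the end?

-4     -> -4
46     -> -4 46
+      -> 42
5      -> 42 5
dup    -> 42 5 5
-44    -> 42 5 5 -44
*      -> 42 5 -220
/      -> 42 0
4      -> 42 0 4
negate -> 42 0 -4
9      -> 42 0 -4 9
+      -> 42 0 5
12     -> 42 0 5 12
*      -> 42 0 60
+      -> 42 60
*      -> 2520

2520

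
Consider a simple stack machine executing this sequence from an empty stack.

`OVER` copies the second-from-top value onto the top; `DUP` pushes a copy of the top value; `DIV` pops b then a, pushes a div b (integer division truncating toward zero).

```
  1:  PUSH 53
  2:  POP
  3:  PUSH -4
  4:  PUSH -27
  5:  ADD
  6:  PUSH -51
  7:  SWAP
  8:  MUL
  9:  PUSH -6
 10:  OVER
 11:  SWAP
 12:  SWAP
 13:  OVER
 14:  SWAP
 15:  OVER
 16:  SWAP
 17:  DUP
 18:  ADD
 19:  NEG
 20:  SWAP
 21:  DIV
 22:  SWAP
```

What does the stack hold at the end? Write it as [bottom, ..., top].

PUSH 53   [53]
POP       []
PUSH -4   [-4]
PUSH -27  [-4, -27]
ADD       [-31]
PUSH -51  [-31, -51]
SWAP      [-51, -31]
MUL       [1581]
PUSH -6   [1581, -6]
OVER      [1581, -6, 1581]
SWAP      [1581, 1581, -6]
SWAP      [1581, -6, 1581]
OVER      [1581, -6, 1581, -6]
SWAP      [1581, -6, -6, 1581]
OVER      [1581, -6, -6, 1581, -6]
SWAP      [1581, -6, -6, -6, 1581]
DUP       [1581, -6, -6, -6, 1581, 1581]
ADD       [1581, -6, -6, -6, 3162]
NEG       [1581, -6, -6, -6, -3162]
SWAP      [1581, -6, -6, -3162, -6]
DIV       [1581, -6, -6, 527]
SWAP      [1581, -6, 527, -6]

[1581, -6, 527, -6]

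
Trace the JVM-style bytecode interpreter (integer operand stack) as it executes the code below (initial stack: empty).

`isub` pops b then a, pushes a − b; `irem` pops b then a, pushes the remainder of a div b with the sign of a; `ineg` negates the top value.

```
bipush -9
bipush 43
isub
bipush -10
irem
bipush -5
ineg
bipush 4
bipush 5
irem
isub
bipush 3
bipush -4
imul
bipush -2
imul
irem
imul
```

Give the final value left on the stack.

bipush -9  → -9
bipush 43  → -9 43
isub       → -52
bipush -10 → -52 -10
irem       → -2
bipush -5  → -2 -5
ineg       → -2 5
bipush 4   → -2 5 4
bipush 5   → -2 5 4 5
irem       → -2 5 4
isub       → -2 1
bipush 3   → -2 1 3
bipush -4  → -2 1 3 -4
imul       → -2 1 -12
bipush -2  → -2 1 -12 -2
imul       → -2 1 24
irem       → -2 1
imul       → -2

-2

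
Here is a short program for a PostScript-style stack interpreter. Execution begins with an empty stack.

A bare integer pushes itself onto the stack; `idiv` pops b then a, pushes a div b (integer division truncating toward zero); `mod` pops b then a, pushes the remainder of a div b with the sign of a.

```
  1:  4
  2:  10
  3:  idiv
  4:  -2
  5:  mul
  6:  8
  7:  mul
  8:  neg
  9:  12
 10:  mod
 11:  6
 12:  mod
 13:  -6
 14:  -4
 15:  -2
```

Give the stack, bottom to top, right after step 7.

[0]

4    → [4]
10   → [4, 10]
idiv → [0]
-2   → [0, -2]
mul  → [0]
8    → [0, 8]
mul  → [0]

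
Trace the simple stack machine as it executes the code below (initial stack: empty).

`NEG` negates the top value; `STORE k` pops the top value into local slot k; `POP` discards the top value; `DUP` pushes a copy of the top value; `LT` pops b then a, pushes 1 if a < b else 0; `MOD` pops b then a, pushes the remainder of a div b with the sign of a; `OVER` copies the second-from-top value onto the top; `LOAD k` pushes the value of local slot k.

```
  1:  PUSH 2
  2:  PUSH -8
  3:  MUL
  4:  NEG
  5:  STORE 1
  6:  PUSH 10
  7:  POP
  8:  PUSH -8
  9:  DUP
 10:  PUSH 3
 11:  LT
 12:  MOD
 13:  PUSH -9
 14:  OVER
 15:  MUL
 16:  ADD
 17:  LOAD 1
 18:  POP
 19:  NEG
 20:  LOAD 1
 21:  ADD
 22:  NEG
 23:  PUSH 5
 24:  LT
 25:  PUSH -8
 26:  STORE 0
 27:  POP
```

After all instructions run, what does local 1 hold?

16

PUSH 2  -> [2]
PUSH -8 -> [2, -8]
MUL     -> [-16]
NEG     -> [16]
STORE 1 -> []
PUSH 10 -> [10]
POP     -> []
PUSH -8 -> [-8]
DUP     -> [-8, -8]
PUSH 3  -> [-8, -8, 3]
LT      -> [-8, 1]
MOD     -> [0]
PUSH -9 -> [0, -9]
OVER    -> [0, -9, 0]
MUL     -> [0, 0]
ADD     -> [0]
LOAD 1  -> [0, 16]
POP     -> [0]
NEG     -> [0]
LOAD 1  -> [0, 16]
ADD     -> [16]
NEG     -> [-16]
PUSH 5  -> [-16, 5]
LT      -> [1]
PUSH -8 -> [1, -8]
STORE 0 -> [1]
POP     -> []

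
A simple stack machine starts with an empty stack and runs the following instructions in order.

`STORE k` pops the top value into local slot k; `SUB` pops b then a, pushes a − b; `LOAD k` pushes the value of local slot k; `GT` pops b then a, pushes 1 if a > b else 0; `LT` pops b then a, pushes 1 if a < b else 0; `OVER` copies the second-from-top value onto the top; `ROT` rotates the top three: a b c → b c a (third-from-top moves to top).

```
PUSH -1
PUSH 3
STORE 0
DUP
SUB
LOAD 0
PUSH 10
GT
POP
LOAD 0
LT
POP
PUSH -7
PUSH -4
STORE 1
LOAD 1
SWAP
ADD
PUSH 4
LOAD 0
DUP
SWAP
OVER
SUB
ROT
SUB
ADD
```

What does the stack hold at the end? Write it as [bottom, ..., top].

[-11, -1]

PUSH -1 → -1
PUSH 3  → -1 3
STORE 0 → -1
DUP     → -1 -1
SUB     → 0
LOAD 0  → 0 3
PUSH 10 → 0 3 10
GT      → 0 0
POP     → 0
LOAD 0  → 0 3
LT      → 1
POP     → (empty)
PUSH -7 → -7
PUSH -4 → -7 -4
STORE 1 → -7
LOAD 1  → -7 -4
SWAP    → -4 -7
ADD     → -11
PUSH 4  → -11 4
LOAD 0  → -11 4 3
DUP     → -11 4 3 3
SWAP    → -11 4 3 3
OVER    → -11 4 3 3 3
SUB     → -11 4 3 0
ROT     → -11 3 0 4
SUB     → -11 3 -4
ADD     → -11 -1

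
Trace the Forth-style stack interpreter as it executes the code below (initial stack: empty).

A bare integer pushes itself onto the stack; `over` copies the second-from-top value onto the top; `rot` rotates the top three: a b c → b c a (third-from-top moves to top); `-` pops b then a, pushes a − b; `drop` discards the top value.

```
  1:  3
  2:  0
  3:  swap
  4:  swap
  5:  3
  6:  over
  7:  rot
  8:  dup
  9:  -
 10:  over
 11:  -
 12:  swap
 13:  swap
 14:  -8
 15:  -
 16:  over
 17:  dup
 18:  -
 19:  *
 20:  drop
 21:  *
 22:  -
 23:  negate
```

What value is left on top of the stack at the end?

-3

3      -> 3
0      -> 3 0
swap   -> 0 3
swap   -> 3 0
3      -> 3 0 3
over   -> 3 0 3 0
rot    -> 3 3 0 0
dup    -> 3 3 0 0 0
-      -> 3 3 0 0
over   -> 3 3 0 0 0
-      -> 3 3 0 0
swap   -> 3 3 0 0
swap   -> 3 3 0 0
-8     -> 3 3 0 0 -8
-      -> 3 3 0 8
over   -> 3 3 0 8 0
dup    -> 3 3 0 8 0 0
-      -> 3 3 0 8 0
*      -> 3 3 0 0
drop   -> 3 3 0
*      -> 3 0
-      -> 3
negate -> -3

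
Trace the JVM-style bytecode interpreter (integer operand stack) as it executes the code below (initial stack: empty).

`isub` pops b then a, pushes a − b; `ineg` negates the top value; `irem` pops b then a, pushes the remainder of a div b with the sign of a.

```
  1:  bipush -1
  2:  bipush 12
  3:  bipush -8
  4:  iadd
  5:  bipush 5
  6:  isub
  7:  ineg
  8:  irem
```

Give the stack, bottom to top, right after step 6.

[-1, -1]

bipush -1 → [-1]
bipush 12 → [-1, 12]
bipush -8 → [-1, 12, -8]
iadd      → [-1, 4]
bipush 5  → [-1, 4, 5]
isub      → [-1, -1]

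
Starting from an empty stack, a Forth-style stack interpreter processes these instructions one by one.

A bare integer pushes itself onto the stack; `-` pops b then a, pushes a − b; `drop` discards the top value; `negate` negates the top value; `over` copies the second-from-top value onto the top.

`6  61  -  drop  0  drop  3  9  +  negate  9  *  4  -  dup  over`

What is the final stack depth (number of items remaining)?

6      -> [6]
61     -> [6, 61]
-      -> [-55]
drop   -> []
0      -> [0]
drop   -> []
3      -> [3]
9      -> [3, 9]
+      -> [12]
negate -> [-12]
9      -> [-12, 9]
*      -> [-108]
4      -> [-108, 4]
-      -> [-112]
dup    -> [-112, -112]
over   -> [-112, -112, -112]

3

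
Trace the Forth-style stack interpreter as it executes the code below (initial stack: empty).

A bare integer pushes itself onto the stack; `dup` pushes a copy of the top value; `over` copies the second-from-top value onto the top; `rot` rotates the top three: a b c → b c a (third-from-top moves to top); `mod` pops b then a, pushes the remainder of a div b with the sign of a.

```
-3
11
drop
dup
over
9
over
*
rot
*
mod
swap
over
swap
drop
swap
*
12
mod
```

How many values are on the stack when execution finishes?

-3   : [-3]
11   : [-3, 11]
drop : [-3]
dup  : [-3, -3]
over : [-3, -3, -3]
9    : [-3, -3, -3, 9]
over : [-3, -3, -3, 9, -3]
*    : [-3, -3, -3, -27]
rot  : [-3, -3, -27, -3]
*    : [-3, -3, 81]
mod  : [-3, -3]
swap : [-3, -3]
over : [-3, -3, -3]
swap : [-3, -3, -3]
drop : [-3, -3]
swap : [-3, -3]
*    : [9]
12   : [9, 12]
mod  : [9]

1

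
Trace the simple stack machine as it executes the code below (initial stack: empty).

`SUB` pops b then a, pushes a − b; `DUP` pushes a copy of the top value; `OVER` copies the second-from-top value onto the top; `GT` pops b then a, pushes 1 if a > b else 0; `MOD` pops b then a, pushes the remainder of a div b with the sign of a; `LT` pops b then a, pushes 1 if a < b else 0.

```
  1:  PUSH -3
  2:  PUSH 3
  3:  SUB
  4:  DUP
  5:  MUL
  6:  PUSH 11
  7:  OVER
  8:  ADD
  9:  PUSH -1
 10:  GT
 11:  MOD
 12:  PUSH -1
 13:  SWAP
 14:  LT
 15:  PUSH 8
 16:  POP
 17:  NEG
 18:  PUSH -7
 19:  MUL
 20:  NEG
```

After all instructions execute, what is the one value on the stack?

-7

PUSH -3 → [-3]
PUSH 3  → [-3, 3]
SUB     → [-6]
DUP     → [-6, -6]
MUL     → [36]
PUSH 11 → [36, 11]
OVER    → [36, 11, 36]
ADD     → [36, 47]
PUSH -1 → [36, 47, -1]
GT      → [36, 1]
MOD     → [0]
PUSH -1 → [0, -1]
SWAP    → [-1, 0]
LT      → [1]
PUSH 8  → [1, 8]
POP     → [1]
NEG     → [-1]
PUSH -7 → [-1, -7]
MUL     → [7]
NEG     → [-7]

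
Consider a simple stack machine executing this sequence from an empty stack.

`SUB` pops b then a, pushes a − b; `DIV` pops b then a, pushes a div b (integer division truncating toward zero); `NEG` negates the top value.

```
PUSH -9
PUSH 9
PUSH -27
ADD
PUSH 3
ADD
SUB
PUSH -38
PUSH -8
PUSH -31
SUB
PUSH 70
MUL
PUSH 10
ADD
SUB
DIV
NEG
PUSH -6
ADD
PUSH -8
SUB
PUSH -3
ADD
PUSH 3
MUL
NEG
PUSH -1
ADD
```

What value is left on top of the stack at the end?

PUSH -9   [-9]
PUSH 9    [-9, 9]
PUSH -27  [-9, 9, -27]
ADD       [-9, -18]
PUSH 3    [-9, -18, 3]
ADD       [-9, -15]
SUB       [6]
PUSH -38  [6, -38]
PUSH -8   [6, -38, -8]
PUSH -31  [6, -38, -8, -31]
SUB       [6, -38, 23]
PUSH 70   [6, -38, 23, 70]
MUL       [6, -38, 1610]
PUSH 10   [6, -38, 1610, 10]
ADD       [6, -38, 1620]
SUB       [6, -1658]
DIV       [0]
NEG       [0]
PUSH -6   [0, -6]
ADD       [-6]
PUSH -8   [-6, -8]
SUB       [2]
PUSH -3   [2, -3]
ADD       [-1]
PUSH 3    [-1, 3]
MUL       [-3]
NEG       [3]
PUSH -1   [3, -1]
ADD       [2]

2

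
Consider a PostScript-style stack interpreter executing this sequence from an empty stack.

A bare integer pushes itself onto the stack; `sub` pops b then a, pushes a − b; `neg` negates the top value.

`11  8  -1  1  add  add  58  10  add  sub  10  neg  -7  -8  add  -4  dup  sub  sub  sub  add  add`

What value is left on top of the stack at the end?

-44

11   [11]
8    [11, 8]
-1   [11, 8, -1]
1    [11, 8, -1, 1]
add  [11, 8, 0]
add  [11, 8]
58   [11, 8, 58]
10   [11, 8, 58, 10]
add  [11, 8, 68]
sub  [11, -60]
10   [11, -60, 10]
neg  [11, -60, -10]
-7   [11, -60, -10, -7]
-8   [11, -60, -10, -7, -8]
add  [11, -60, -10, -15]
-4   [11, -60, -10, -15, -4]
dup  [11, -60, -10, -15, -4, -4]
sub  [11, -60, -10, -15, 0]
sub  [11, -60, -10, -15]
sub  [11, -60, 5]
add  [11, -55]
add  [-44]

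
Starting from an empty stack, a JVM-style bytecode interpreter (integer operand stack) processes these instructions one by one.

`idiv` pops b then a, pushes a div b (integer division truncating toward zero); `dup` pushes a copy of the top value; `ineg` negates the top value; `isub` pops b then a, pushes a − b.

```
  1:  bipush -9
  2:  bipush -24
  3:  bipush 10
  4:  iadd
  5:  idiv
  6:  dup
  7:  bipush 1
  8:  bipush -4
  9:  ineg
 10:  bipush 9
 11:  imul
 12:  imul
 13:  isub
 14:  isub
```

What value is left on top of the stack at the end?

36

bipush -9  : [-9]
bipush -24 : [-9, -24]
bipush 10  : [-9, -24, 10]
iadd       : [-9, -14]
idiv       : [0]
dup        : [0, 0]
bipush 1   : [0, 0, 1]
bipush -4  : [0, 0, 1, -4]
ineg       : [0, 0, 1, 4]
bipush 9   : [0, 0, 1, 4, 9]
imul       : [0, 0, 1, 36]
imul       : [0, 0, 36]
isub       : [0, -36]
isub       : [36]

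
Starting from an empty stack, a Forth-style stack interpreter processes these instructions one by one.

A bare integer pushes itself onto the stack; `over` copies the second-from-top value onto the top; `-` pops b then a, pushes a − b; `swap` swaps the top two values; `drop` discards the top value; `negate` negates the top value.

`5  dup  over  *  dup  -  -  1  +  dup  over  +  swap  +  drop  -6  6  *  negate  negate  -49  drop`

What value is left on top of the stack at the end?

-36

5      → [5]
dup    → [5, 5]
over   → [5, 5, 5]
*      → [5, 25]
dup    → [5, 25, 25]
-      → [5, 0]
-      → [5]
1      → [5, 1]
+      → [6]
dup    → [6, 6]
over   → [6, 6, 6]
+      → [6, 12]
swap   → [12, 6]
+      → [18]
drop   → []
-6     → [-6]
6      → [-6, 6]
*      → [-36]
negate → [36]
negate → [-36]
-49    → [-36, -49]
drop   → [-36]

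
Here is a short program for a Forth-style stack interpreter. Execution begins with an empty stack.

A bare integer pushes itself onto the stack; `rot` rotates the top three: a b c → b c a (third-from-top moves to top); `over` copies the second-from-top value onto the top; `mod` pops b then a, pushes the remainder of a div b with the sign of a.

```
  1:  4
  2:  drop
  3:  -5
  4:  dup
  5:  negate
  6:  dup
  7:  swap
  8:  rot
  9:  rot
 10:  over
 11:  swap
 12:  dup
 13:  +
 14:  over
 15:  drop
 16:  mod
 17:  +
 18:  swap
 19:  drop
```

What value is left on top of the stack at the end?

4       [4]
drop    []
-5      [-5]
dup     [-5, -5]
negate  [-5, 5]
dup     [-5, 5, 5]
swap    [-5, 5, 5]
rot     [5, 5, -5]
rot     [5, -5, 5]
over    [5, -5, 5, -5]
swap    [5, -5, -5, 5]
dup     [5, -5, -5, 5, 5]
+       [5, -5, -5, 10]
over    [5, -5, -5, 10, -5]
drop    [5, -5, -5, 10]
mod     [5, -5, -5]
+       [5, -10]
swap    [-10, 5]
drop    [-10]

-10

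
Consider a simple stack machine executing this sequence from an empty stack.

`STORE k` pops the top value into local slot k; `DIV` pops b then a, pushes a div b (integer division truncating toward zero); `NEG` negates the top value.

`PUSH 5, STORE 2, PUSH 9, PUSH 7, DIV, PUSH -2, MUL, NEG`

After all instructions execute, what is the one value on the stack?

2

PUSH 5  -> 5
STORE 2 -> (empty)
PUSH 9  -> 9
PUSH 7  -> 9 7
DIV     -> 1
PUSH -2 -> 1 -2
MUL     -> -2
NEG     -> 2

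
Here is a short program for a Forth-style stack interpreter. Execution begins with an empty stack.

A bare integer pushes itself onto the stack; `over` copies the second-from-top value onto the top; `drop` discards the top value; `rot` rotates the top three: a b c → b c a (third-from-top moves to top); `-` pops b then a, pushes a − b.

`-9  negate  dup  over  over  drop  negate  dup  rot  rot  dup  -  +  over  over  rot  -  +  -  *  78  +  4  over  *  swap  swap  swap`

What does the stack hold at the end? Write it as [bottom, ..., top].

-9     : -9
negate : 9
dup    : 9 9
over   : 9 9 9
over   : 9 9 9 9
drop   : 9 9 9
negate : 9 9 -9
dup    : 9 9 -9 -9
rot    : 9 -9 -9 9
rot    : 9 -9 9 -9
dup    : 9 -9 9 -9 -9
-      : 9 -9 9 0
+      : 9 -9 9
over   : 9 -9 9 -9
over   : 9 -9 9 -9 9
rot    : 9 -9 -9 9 9
-      : 9 -9 -9 0
+      : 9 -9 -9
-      : 9 0
*      : 0
78     : 0 78
+      : 78
4      : 78 4
over   : 78 4 78
*      : 78 312
swap   : 312 78
swap   : 78 312
swap   : 312 78

[312, 78]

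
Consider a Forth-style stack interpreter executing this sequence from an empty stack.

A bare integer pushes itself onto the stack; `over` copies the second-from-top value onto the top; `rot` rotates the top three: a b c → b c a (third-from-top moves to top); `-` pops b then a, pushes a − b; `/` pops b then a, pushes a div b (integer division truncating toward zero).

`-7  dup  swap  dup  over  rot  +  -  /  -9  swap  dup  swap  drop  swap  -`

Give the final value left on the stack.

-7   : [-7]
dup  : [-7, -7]
swap : [-7, -7]
dup  : [-7, -7, -7]
over : [-7, -7, -7, -7]
rot  : [-7, -7, -7, -7]
+    : [-7, -7, -14]
-    : [-7, 7]
/    : [-1]
-9   : [-1, -9]
swap : [-9, -1]
dup  : [-9, -1, -1]
swap : [-9, -1, -1]
drop : [-9, -1]
swap : [-1, -9]
-    : [8]

8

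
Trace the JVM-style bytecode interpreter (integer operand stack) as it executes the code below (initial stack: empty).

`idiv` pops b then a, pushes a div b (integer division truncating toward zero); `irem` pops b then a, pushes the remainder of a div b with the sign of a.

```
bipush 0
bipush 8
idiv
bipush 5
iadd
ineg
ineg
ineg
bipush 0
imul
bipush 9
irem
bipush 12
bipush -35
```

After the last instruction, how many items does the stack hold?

3

bipush 0   : [0]
bipush 8   : [0, 8]
idiv       : [0]
bipush 5   : [0, 5]
iadd       : [5]
ineg       : [-5]
ineg       : [5]
ineg       : [-5]
bipush 0   : [-5, 0]
imul       : [0]
bipush 9   : [0, 9]
irem       : [0]
bipush 12  : [0, 12]
bipush -35 : [0, 12, -35]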